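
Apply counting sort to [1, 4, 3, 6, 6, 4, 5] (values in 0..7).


Count array: [0, 1, 0, 1, 2, 1, 2, 0]
Reconstruct: [1, 3, 4, 4, 5, 6, 6]


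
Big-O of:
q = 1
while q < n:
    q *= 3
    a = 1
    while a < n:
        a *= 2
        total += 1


Per nesting level: O(log n) * O(log n) = O((log n)^2)
Complexity: O((log n)^2)


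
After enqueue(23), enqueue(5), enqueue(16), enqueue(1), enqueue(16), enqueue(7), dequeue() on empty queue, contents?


enqueue(23) -> [23]
enqueue(5) -> [23, 5]
enqueue(16) -> [23, 5, 16]
enqueue(1) -> [23, 5, 16, 1]
enqueue(16) -> [23, 5, 16, 1, 16]
enqueue(7) -> [23, 5, 16, 1, 16, 7]
dequeue() returns 23 -> [5, 16, 1, 16, 7]
Final queue (front to back): [5, 16, 1, 16, 7]


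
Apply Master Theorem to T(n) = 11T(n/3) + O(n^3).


a=11, b=3, c=3. log_3(11)=2.183 < c=3. Case 3: O(n^c) = O(n^3)
Complexity: O(n^3)


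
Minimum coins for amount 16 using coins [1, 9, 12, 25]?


dp[0]=0; dp[i]=1+min(dp[i-c] for c in coins)
...dp[11]=3, dp[12]=1, dp[13]=2, dp[14]=3, dp[15]=4, dp[16]=5
Minimum coins for 16 = 5


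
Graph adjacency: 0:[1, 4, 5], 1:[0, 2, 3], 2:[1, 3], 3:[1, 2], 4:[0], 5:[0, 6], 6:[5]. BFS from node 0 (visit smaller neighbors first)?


BFS queue: start with [0]
Visit order: [0, 1, 4, 5, 2, 3, 6]


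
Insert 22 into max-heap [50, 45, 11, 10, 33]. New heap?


Append 22: [50, 45, 11, 10, 33, 22]
Bubble up: swap idx 5(22) with idx 2(11)
Result: [50, 45, 22, 10, 33, 11]


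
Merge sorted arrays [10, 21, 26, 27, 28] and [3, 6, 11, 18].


Compare heads, take smaller each step.
Merged: [3, 6, 10, 11, 18, 21, 26, 27, 28]


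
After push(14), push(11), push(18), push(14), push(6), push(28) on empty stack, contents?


push(14) -> [14]
push(11) -> [14, 11]
push(18) -> [14, 11, 18]
push(14) -> [14, 11, 18, 14]
push(6) -> [14, 11, 18, 14, 6]
push(28) -> [14, 11, 18, 14, 6, 28]
Final stack (bottom to top): [14, 11, 18, 14, 6, 28]


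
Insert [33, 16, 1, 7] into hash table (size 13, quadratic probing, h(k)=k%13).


Insertions: 33->slot 7; 16->slot 3; 1->slot 1; 7->slot 8
Table: [None, 1, None, 16, None, None, None, 33, 7, None, None, None, None]


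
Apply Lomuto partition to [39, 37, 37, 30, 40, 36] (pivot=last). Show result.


Elements <= 36 go left of pivot.
Result: [30, 36, 37, 39, 40, 37], pivot at index 1


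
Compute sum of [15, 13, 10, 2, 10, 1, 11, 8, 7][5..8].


Prefix sums: [0, 15, 28, 38, 40, 50, 51, 62, 70, 77]
Sum[5..8] = prefix[9] - prefix[5] = 77 - 50 = 27


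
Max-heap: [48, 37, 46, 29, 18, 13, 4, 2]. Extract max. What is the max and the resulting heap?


Max = 48
Replace root with last, heapify down
Resulting heap: [46, 37, 13, 29, 18, 2, 4]


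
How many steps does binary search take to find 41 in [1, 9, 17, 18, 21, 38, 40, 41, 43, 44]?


Search for 41:
[0,9] mid=4 arr[4]=21
[5,9] mid=7 arr[7]=41
Total: 2 comparisons


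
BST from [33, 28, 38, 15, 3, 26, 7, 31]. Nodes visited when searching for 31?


BST root = 33
Search for 31: compare at each node
Path: [33, 28, 31]


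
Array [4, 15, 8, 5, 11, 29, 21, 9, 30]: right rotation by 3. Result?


Right rotate by 3: [21, 9, 30, 4, 15, 8, 5, 11, 29]


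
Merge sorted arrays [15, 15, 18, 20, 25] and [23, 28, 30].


Compare heads, take smaller each step.
Merged: [15, 15, 18, 20, 23, 25, 28, 30]


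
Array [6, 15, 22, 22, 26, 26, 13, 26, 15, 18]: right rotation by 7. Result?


Right rotate by 7: [22, 26, 26, 13, 26, 15, 18, 6, 15, 22]


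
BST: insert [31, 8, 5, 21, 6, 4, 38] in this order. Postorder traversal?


Root = 31; build tree by BST insertion.
Postorder traversal: [4, 6, 5, 21, 8, 38, 31]


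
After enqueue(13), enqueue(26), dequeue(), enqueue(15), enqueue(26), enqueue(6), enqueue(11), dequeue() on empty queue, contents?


enqueue(13) -> [13]
enqueue(26) -> [13, 26]
dequeue() returns 13 -> [26]
enqueue(15) -> [26, 15]
enqueue(26) -> [26, 15, 26]
enqueue(6) -> [26, 15, 26, 6]
enqueue(11) -> [26, 15, 26, 6, 11]
dequeue() returns 26 -> [15, 26, 6, 11]
Final queue (front to back): [15, 26, 6, 11]


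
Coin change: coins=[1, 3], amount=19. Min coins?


dp[0]=0; dp[i]=1+min(dp[i-c] for c in coins)
...dp[14]=6, dp[15]=5, dp[16]=6, dp[17]=7, dp[18]=6, dp[19]=7
Minimum coins for 19 = 7


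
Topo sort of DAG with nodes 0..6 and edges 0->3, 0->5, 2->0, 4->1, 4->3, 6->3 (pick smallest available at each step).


Kahn's algorithm, process smallest node first
Order: [2, 0, 4, 1, 5, 6, 3]


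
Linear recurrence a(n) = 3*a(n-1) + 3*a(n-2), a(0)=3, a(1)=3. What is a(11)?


Build bottom-up:
...a(9)=189783, a(10)=719523, a(11)=3*719523+3*189783=2727918


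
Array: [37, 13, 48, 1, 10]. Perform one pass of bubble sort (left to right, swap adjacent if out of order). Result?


After one pass: [13, 37, 1, 10, 48]


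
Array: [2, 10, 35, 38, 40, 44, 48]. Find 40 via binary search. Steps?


Search for 40:
[0,6] mid=3 arr[3]=38
[4,6] mid=5 arr[5]=44
[4,4] mid=4 arr[4]=40
Total: 3 comparisons


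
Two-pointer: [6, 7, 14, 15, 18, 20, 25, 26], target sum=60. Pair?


Two pointers: lo=0, hi=7
No pair sums to 60


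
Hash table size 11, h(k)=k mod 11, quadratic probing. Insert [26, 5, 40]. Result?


Insertions: 26->slot 4; 5->slot 5; 40->slot 7
Table: [None, None, None, None, 26, 5, None, 40, None, None, None]


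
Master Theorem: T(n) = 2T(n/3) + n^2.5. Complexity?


a=2, b=3, c=2.5. log_3(2)=0.631 < c=2.5. Case 3: O(n^c) = O(n^2.500)
Complexity: O(n^2.500)


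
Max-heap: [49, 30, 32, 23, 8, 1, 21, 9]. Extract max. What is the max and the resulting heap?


Max = 49
Replace root with last, heapify down
Resulting heap: [32, 30, 21, 23, 8, 1, 9]


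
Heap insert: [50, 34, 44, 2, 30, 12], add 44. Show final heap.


Append 44: [50, 34, 44, 2, 30, 12, 44]
Bubble up: no swaps needed
Result: [50, 34, 44, 2, 30, 12, 44]


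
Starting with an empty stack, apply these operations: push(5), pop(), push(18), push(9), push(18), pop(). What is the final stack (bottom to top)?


push(5) -> [5]
pop() returns 5 -> []
push(18) -> [18]
push(9) -> [18, 9]
push(18) -> [18, 9, 18]
pop() returns 18 -> [18, 9]
Final stack (bottom to top): [18, 9]


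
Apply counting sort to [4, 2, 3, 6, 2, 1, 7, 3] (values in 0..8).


Count array: [0, 1, 2, 2, 1, 0, 1, 1, 0]
Reconstruct: [1, 2, 2, 3, 3, 4, 6, 7]


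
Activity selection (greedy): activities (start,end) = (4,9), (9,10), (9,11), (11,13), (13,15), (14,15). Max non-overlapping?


Greedy: pick earliest-ending, then skip overlaps.
Selected (4 activities): [(4, 9), (9, 10), (11, 13), (13, 15)]


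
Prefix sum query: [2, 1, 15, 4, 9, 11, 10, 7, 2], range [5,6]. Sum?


Prefix sums: [0, 2, 3, 18, 22, 31, 42, 52, 59, 61]
Sum[5..6] = prefix[7] - prefix[5] = 52 - 31 = 21


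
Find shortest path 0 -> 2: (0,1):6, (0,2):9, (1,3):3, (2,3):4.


Dijkstra from 0:
Distances: {0: 0, 1: 6, 2: 9, 3: 9}
Shortest distance to 2 = 9, path = [0, 2]


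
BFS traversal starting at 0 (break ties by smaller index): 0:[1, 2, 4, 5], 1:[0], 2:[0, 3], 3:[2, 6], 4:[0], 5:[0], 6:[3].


BFS queue: start with [0]
Visit order: [0, 1, 2, 4, 5, 3, 6]


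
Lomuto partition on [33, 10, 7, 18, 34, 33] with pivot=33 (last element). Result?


Elements <= 33 go left of pivot.
Result: [33, 10, 7, 18, 33, 34], pivot at index 4


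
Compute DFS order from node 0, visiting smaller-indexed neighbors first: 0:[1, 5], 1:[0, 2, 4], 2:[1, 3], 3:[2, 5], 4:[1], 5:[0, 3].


DFS stack-based: start with [0]
Visit order: [0, 1, 2, 3, 5, 4]


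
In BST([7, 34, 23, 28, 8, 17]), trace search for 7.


BST root = 7
Search for 7: compare at each node
Path: [7]


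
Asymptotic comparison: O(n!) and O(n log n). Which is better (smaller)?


linearithmic grows slower than factorial
O(n log n) is asymptotically smaller; O(n!) grows faster


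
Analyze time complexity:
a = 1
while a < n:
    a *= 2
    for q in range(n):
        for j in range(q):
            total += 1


Per nesting level: O(log n) * O(n) * O(n) [triangular over q] = O(n^2 log n)
Complexity: O(n^2 log n)


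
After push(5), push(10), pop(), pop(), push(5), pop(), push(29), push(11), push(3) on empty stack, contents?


push(5) -> [5]
push(10) -> [5, 10]
pop() returns 10 -> [5]
pop() returns 5 -> []
push(5) -> [5]
pop() returns 5 -> []
push(29) -> [29]
push(11) -> [29, 11]
push(3) -> [29, 11, 3]
Final stack (bottom to top): [29, 11, 3]


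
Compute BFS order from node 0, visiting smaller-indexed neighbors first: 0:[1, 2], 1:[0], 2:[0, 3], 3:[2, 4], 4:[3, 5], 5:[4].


BFS queue: start with [0]
Visit order: [0, 1, 2, 3, 4, 5]


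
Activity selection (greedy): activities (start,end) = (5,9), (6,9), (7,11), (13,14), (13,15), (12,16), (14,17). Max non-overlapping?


Greedy: pick earliest-ending, then skip overlaps.
Selected (3 activities): [(5, 9), (13, 14), (14, 17)]


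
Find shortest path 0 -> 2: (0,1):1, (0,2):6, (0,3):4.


Dijkstra from 0:
Distances: {0: 0, 1: 1, 2: 6, 3: 4}
Shortest distance to 2 = 6, path = [0, 2]


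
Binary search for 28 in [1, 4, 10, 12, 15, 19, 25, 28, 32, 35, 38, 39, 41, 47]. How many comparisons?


Search for 28:
[0,13] mid=6 arr[6]=25
[7,13] mid=10 arr[10]=38
[7,9] mid=8 arr[8]=32
[7,7] mid=7 arr[7]=28
Total: 4 comparisons


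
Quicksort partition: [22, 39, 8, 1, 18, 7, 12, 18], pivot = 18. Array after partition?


Elements <= 18 go left of pivot.
Result: [8, 1, 18, 7, 12, 18, 22, 39], pivot at index 5


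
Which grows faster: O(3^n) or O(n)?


linear grows slower than exponential (base 3)
O(n) is asymptotically smaller; O(3^n) grows faster


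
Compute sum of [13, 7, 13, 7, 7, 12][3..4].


Prefix sums: [0, 13, 20, 33, 40, 47, 59]
Sum[3..4] = prefix[5] - prefix[3] = 47 - 33 = 14


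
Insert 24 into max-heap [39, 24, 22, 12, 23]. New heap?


Append 24: [39, 24, 22, 12, 23, 24]
Bubble up: swap idx 5(24) with idx 2(22)
Result: [39, 24, 24, 12, 23, 22]


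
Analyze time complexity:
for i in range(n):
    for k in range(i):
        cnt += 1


Per nesting level: O(n) * O(n) [triangular over i] = O(n^2)
Complexity: O(n^2)


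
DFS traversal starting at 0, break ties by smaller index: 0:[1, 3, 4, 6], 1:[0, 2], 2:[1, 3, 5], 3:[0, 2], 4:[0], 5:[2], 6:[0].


DFS stack-based: start with [0]
Visit order: [0, 1, 2, 3, 5, 4, 6]


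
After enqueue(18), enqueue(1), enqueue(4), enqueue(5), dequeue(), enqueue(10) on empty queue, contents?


enqueue(18) -> [18]
enqueue(1) -> [18, 1]
enqueue(4) -> [18, 1, 4]
enqueue(5) -> [18, 1, 4, 5]
dequeue() returns 18 -> [1, 4, 5]
enqueue(10) -> [1, 4, 5, 10]
Final queue (front to back): [1, 4, 5, 10]


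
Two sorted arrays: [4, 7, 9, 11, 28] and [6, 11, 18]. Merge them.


Compare heads, take smaller each step.
Merged: [4, 6, 7, 9, 11, 11, 18, 28]


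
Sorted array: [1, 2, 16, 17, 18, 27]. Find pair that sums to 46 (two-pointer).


Two pointers: lo=0, hi=5
No pair sums to 46


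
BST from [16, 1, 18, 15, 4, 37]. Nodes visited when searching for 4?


BST root = 16
Search for 4: compare at each node
Path: [16, 1, 15, 4]


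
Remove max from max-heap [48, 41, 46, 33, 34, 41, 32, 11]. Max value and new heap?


Max = 48
Replace root with last, heapify down
Resulting heap: [46, 41, 41, 33, 34, 11, 32]


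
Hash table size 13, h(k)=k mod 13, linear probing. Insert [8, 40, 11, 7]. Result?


Insertions: 8->slot 8; 40->slot 1; 11->slot 11; 7->slot 7
Table: [None, 40, None, None, None, None, None, 7, 8, None, None, 11, None]


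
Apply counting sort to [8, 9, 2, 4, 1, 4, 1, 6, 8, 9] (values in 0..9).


Count array: [0, 2, 1, 0, 2, 0, 1, 0, 2, 2]
Reconstruct: [1, 1, 2, 4, 4, 6, 8, 8, 9, 9]


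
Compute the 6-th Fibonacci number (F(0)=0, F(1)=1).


F(n)=F(n-1)+F(n-2)
...F(4)=3, F(5)=5, F(6)=8


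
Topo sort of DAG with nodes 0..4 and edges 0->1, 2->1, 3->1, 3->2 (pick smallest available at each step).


Kahn's algorithm, process smallest node first
Order: [0, 3, 2, 1, 4]


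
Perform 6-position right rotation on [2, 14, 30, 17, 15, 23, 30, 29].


Right rotate by 6: [30, 17, 15, 23, 30, 29, 2, 14]


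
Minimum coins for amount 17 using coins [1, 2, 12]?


dp[0]=0; dp[i]=1+min(dp[i-c] for c in coins)
...dp[12]=1, dp[13]=2, dp[14]=2, dp[15]=3, dp[16]=3, dp[17]=4
Minimum coins for 17 = 4


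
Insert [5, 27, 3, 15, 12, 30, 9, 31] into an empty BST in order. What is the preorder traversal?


Root = 5; build tree by BST insertion.
Preorder traversal: [5, 3, 27, 15, 12, 9, 30, 31]


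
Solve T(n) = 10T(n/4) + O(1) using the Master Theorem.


a=10, b=4, c=0. log_4(10)=1.661 > c=0. Case 1: O(n^log_b(a)) = O(n^1.661)
Complexity: O(n^1.661)


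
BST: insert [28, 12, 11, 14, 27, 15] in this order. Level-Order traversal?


Root = 28; build tree by BST insertion.
Level-Order traversal: [28, 12, 11, 14, 27, 15]


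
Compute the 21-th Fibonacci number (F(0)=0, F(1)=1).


F(n)=F(n-1)+F(n-2)
...F(19)=4181, F(20)=6765, F(21)=10946


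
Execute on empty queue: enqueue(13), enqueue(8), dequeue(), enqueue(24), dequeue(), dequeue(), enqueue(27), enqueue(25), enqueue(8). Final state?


enqueue(13) -> [13]
enqueue(8) -> [13, 8]
dequeue() returns 13 -> [8]
enqueue(24) -> [8, 24]
dequeue() returns 8 -> [24]
dequeue() returns 24 -> []
enqueue(27) -> [27]
enqueue(25) -> [27, 25]
enqueue(8) -> [27, 25, 8]
Final queue (front to back): [27, 25, 8]


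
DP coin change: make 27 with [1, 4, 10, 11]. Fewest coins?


dp[0]=0; dp[i]=1+min(dp[i-c] for c in coins)
...dp[22]=2, dp[23]=3, dp[24]=3, dp[25]=3, dp[26]=3, dp[27]=4
Minimum coins for 27 = 4


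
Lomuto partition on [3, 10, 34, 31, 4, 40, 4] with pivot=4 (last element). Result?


Elements <= 4 go left of pivot.
Result: [3, 4, 4, 31, 10, 40, 34], pivot at index 2


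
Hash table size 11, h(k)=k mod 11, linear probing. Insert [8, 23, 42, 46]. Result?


Insertions: 8->slot 8; 23->slot 1; 42->slot 9; 46->slot 2
Table: [None, 23, 46, None, None, None, None, None, 8, 42, None]


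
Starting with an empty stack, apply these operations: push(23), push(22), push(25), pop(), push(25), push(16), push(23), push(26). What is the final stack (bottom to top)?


push(23) -> [23]
push(22) -> [23, 22]
push(25) -> [23, 22, 25]
pop() returns 25 -> [23, 22]
push(25) -> [23, 22, 25]
push(16) -> [23, 22, 25, 16]
push(23) -> [23, 22, 25, 16, 23]
push(26) -> [23, 22, 25, 16, 23, 26]
Final stack (bottom to top): [23, 22, 25, 16, 23, 26]


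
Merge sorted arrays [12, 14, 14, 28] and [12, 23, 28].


Compare heads, take smaller each step.
Merged: [12, 12, 14, 14, 23, 28, 28]


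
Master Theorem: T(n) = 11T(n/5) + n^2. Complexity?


a=11, b=5, c=2. log_5(11)=1.490 < c=2. Case 3: O(n^c) = O(n^2)
Complexity: O(n^2)


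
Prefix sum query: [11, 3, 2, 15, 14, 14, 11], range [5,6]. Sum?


Prefix sums: [0, 11, 14, 16, 31, 45, 59, 70]
Sum[5..6] = prefix[7] - prefix[5] = 70 - 45 = 25


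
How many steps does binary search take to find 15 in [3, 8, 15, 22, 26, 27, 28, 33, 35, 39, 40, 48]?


Search for 15:
[0,11] mid=5 arr[5]=27
[0,4] mid=2 arr[2]=15
Total: 2 comparisons


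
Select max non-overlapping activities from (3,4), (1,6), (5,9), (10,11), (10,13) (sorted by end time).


Greedy: pick earliest-ending, then skip overlaps.
Selected (3 activities): [(3, 4), (5, 9), (10, 11)]


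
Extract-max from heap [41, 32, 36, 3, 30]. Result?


Max = 41
Replace root with last, heapify down
Resulting heap: [36, 32, 30, 3]


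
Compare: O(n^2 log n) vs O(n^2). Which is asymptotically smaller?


quadratic grows slower than n^2 log n
O(n^2) is asymptotically smaller; O(n^2 log n) grows faster


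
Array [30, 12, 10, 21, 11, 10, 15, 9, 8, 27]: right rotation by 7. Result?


Right rotate by 7: [21, 11, 10, 15, 9, 8, 27, 30, 12, 10]


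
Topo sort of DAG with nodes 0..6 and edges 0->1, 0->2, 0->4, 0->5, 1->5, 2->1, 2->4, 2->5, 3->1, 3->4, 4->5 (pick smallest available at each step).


Kahn's algorithm, process smallest node first
Order: [0, 2, 3, 1, 4, 5, 6]


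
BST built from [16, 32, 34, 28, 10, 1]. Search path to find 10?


BST root = 16
Search for 10: compare at each node
Path: [16, 10]


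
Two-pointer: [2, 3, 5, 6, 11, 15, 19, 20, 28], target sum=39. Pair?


Two pointers: lo=0, hi=8
Found pair: (11, 28) summing to 39


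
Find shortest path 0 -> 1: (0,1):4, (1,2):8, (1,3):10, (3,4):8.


Dijkstra from 0:
Distances: {0: 0, 1: 4, 2: 12, 3: 14, 4: 22}
Shortest distance to 1 = 4, path = [0, 1]


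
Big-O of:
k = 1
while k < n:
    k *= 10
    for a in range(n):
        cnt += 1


Per nesting level: O(log n) * O(n) = O(n log n)
Complexity: O(n log n)


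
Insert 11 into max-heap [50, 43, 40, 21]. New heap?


Append 11: [50, 43, 40, 21, 11]
Bubble up: no swaps needed
Result: [50, 43, 40, 21, 11]


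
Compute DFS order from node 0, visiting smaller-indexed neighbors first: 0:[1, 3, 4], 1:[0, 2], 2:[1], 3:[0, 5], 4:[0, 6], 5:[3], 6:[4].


DFS stack-based: start with [0]
Visit order: [0, 1, 2, 3, 5, 4, 6]


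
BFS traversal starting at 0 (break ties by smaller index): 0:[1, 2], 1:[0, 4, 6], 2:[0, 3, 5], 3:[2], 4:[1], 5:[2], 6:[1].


BFS queue: start with [0]
Visit order: [0, 1, 2, 4, 6, 3, 5]


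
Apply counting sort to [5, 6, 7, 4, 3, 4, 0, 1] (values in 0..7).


Count array: [1, 1, 0, 1, 2, 1, 1, 1]
Reconstruct: [0, 1, 3, 4, 4, 5, 6, 7]


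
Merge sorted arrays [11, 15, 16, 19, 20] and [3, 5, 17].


Compare heads, take smaller each step.
Merged: [3, 5, 11, 15, 16, 17, 19, 20]


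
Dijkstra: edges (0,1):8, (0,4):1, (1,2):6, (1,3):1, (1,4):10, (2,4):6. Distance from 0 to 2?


Dijkstra from 0:
Distances: {0: 0, 1: 8, 2: 7, 3: 9, 4: 1}
Shortest distance to 2 = 7, path = [0, 4, 2]


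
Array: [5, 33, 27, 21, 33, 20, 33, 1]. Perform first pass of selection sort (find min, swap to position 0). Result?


After one pass: [1, 33, 27, 21, 33, 20, 33, 5]


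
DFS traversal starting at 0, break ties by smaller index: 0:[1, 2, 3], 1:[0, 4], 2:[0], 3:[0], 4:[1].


DFS stack-based: start with [0]
Visit order: [0, 1, 4, 2, 3]


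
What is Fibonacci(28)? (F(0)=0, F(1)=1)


F(n)=F(n-1)+F(n-2)
...F(26)=121393, F(27)=196418, F(28)=317811


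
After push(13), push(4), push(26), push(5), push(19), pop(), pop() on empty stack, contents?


push(13) -> [13]
push(4) -> [13, 4]
push(26) -> [13, 4, 26]
push(5) -> [13, 4, 26, 5]
push(19) -> [13, 4, 26, 5, 19]
pop() returns 19 -> [13, 4, 26, 5]
pop() returns 5 -> [13, 4, 26]
Final stack (bottom to top): [13, 4, 26]


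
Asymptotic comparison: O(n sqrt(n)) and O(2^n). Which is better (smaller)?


n^1.5 grows slower than exponential
O(n sqrt(n)) is asymptotically smaller; O(2^n) grows faster


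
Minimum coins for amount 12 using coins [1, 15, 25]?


dp[0]=0; dp[i]=1+min(dp[i-c] for c in coins)
...dp[7]=7, dp[8]=8, dp[9]=9, dp[10]=10, dp[11]=11, dp[12]=12
Minimum coins for 12 = 12


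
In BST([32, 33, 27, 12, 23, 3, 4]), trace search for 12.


BST root = 32
Search for 12: compare at each node
Path: [32, 27, 12]


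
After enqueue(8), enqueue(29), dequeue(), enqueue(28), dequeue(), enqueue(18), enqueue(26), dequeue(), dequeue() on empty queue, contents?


enqueue(8) -> [8]
enqueue(29) -> [8, 29]
dequeue() returns 8 -> [29]
enqueue(28) -> [29, 28]
dequeue() returns 29 -> [28]
enqueue(18) -> [28, 18]
enqueue(26) -> [28, 18, 26]
dequeue() returns 28 -> [18, 26]
dequeue() returns 18 -> [26]
Final queue (front to back): [26]


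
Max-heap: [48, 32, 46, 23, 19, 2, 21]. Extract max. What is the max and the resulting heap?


Max = 48
Replace root with last, heapify down
Resulting heap: [46, 32, 21, 23, 19, 2]


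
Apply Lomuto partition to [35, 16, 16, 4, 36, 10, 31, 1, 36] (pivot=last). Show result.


Elements <= 36 go left of pivot.
Result: [35, 16, 16, 4, 36, 10, 31, 1, 36], pivot at index 8


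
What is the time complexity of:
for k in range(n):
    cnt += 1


Per nesting level: O(n) = O(n)
Complexity: O(n)


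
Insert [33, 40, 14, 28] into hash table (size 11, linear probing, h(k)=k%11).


Insertions: 33->slot 0; 40->slot 7; 14->slot 3; 28->slot 6
Table: [33, None, None, 14, None, None, 28, 40, None, None, None]


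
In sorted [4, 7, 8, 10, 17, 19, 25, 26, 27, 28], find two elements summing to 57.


Two pointers: lo=0, hi=9
No pair sums to 57


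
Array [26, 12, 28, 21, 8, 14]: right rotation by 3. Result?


Right rotate by 3: [21, 8, 14, 26, 12, 28]


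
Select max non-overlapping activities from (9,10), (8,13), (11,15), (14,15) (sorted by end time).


Greedy: pick earliest-ending, then skip overlaps.
Selected (2 activities): [(9, 10), (11, 15)]


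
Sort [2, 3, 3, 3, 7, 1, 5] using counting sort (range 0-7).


Count array: [0, 1, 1, 3, 0, 1, 0, 1]
Reconstruct: [1, 2, 3, 3, 3, 5, 7]


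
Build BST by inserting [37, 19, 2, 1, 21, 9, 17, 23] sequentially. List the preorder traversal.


Root = 37; build tree by BST insertion.
Preorder traversal: [37, 19, 2, 1, 9, 17, 21, 23]


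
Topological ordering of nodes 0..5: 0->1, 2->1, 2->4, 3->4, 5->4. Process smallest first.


Kahn's algorithm, process smallest node first
Order: [0, 2, 1, 3, 5, 4]


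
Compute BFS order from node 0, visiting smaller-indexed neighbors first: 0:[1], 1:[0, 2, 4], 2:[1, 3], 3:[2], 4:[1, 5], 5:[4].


BFS queue: start with [0]
Visit order: [0, 1, 2, 4, 3, 5]


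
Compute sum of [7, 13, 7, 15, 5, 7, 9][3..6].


Prefix sums: [0, 7, 20, 27, 42, 47, 54, 63]
Sum[3..6] = prefix[7] - prefix[3] = 63 - 27 = 36


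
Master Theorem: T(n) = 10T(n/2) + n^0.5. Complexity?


a=10, b=2, c=0.5. log_2(10)=3.322 > c=0.5. Case 1: O(n^log_b(a)) = O(n^3.322)
Complexity: O(n^3.322)


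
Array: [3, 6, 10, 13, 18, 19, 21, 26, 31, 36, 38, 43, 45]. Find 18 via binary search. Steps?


Search for 18:
[0,12] mid=6 arr[6]=21
[0,5] mid=2 arr[2]=10
[3,5] mid=4 arr[4]=18
Total: 3 comparisons


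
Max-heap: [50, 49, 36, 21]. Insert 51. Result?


Append 51: [50, 49, 36, 21, 51]
Bubble up: swap idx 4(51) with idx 1(49); swap idx 1(51) with idx 0(50)
Result: [51, 50, 36, 21, 49]


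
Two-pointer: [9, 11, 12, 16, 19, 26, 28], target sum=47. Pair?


Two pointers: lo=0, hi=6
Found pair: (19, 28) summing to 47


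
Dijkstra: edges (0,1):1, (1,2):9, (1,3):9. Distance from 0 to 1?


Dijkstra from 0:
Distances: {0: 0, 1: 1, 2: 10, 3: 10}
Shortest distance to 1 = 1, path = [0, 1]


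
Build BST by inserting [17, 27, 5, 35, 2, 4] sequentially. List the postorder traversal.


Root = 17; build tree by BST insertion.
Postorder traversal: [4, 2, 5, 35, 27, 17]


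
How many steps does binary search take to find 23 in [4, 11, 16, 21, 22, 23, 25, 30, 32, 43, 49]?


Search for 23:
[0,10] mid=5 arr[5]=23
Total: 1 comparisons


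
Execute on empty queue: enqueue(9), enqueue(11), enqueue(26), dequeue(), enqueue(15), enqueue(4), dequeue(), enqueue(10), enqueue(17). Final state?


enqueue(9) -> [9]
enqueue(11) -> [9, 11]
enqueue(26) -> [9, 11, 26]
dequeue() returns 9 -> [11, 26]
enqueue(15) -> [11, 26, 15]
enqueue(4) -> [11, 26, 15, 4]
dequeue() returns 11 -> [26, 15, 4]
enqueue(10) -> [26, 15, 4, 10]
enqueue(17) -> [26, 15, 4, 10, 17]
Final queue (front to back): [26, 15, 4, 10, 17]


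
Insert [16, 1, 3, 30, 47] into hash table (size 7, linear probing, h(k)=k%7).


Insertions: 16->slot 2; 1->slot 1; 3->slot 3; 30->slot 4; 47->slot 5
Table: [None, 1, 16, 3, 30, 47, None]


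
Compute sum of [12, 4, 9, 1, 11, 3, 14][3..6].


Prefix sums: [0, 12, 16, 25, 26, 37, 40, 54]
Sum[3..6] = prefix[7] - prefix[3] = 54 - 25 = 29


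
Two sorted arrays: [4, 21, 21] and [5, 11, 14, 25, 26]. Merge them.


Compare heads, take smaller each step.
Merged: [4, 5, 11, 14, 21, 21, 25, 26]


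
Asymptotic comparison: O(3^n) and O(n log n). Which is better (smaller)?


linearithmic grows slower than exponential (base 3)
O(n log n) is asymptotically smaller; O(3^n) grows faster


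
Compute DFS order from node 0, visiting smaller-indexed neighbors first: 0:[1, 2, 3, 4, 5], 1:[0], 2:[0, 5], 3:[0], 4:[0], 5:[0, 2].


DFS stack-based: start with [0]
Visit order: [0, 1, 2, 5, 3, 4]


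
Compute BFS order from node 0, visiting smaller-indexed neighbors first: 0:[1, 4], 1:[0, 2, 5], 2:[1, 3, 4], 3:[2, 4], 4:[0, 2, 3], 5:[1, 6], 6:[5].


BFS queue: start with [0]
Visit order: [0, 1, 4, 2, 5, 3, 6]


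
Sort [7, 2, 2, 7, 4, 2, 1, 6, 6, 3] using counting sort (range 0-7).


Count array: [0, 1, 3, 1, 1, 0, 2, 2]
Reconstruct: [1, 2, 2, 2, 3, 4, 6, 6, 7, 7]


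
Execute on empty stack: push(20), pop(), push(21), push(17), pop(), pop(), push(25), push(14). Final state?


push(20) -> [20]
pop() returns 20 -> []
push(21) -> [21]
push(17) -> [21, 17]
pop() returns 17 -> [21]
pop() returns 21 -> []
push(25) -> [25]
push(14) -> [25, 14]
Final stack (bottom to top): [25, 14]


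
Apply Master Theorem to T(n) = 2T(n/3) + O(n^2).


a=2, b=3, c=2. log_3(2)=0.631 < c=2. Case 3: O(n^c) = O(n^2)
Complexity: O(n^2)


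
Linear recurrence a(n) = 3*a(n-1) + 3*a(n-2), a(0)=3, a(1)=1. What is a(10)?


Build bottom-up:
...a(8)=31428, a(9)=119151, a(10)=3*119151+3*31428=451737


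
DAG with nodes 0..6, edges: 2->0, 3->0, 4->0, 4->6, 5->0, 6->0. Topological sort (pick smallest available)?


Kahn's algorithm, process smallest node first
Order: [1, 2, 3, 4, 5, 6, 0]


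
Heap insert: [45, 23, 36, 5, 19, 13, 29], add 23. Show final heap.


Append 23: [45, 23, 36, 5, 19, 13, 29, 23]
Bubble up: swap idx 7(23) with idx 3(5)
Result: [45, 23, 36, 23, 19, 13, 29, 5]


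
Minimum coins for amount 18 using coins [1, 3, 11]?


dp[0]=0; dp[i]=1+min(dp[i-c] for c in coins)
...dp[13]=3, dp[14]=2, dp[15]=3, dp[16]=4, dp[17]=3, dp[18]=4
Minimum coins for 18 = 4


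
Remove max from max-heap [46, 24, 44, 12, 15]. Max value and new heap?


Max = 46
Replace root with last, heapify down
Resulting heap: [44, 24, 15, 12]


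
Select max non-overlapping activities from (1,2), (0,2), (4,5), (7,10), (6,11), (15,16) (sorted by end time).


Greedy: pick earliest-ending, then skip overlaps.
Selected (4 activities): [(1, 2), (4, 5), (7, 10), (15, 16)]


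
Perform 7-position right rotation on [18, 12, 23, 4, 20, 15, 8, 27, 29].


Right rotate by 7: [23, 4, 20, 15, 8, 27, 29, 18, 12]


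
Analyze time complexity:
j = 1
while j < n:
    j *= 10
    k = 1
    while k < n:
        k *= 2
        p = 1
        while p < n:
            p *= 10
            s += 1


Per nesting level: O(log n) * O(log n) * O(log n) = O((log n)^3)
Complexity: O((log n)^3)


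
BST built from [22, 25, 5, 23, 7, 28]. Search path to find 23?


BST root = 22
Search for 23: compare at each node
Path: [22, 25, 23]


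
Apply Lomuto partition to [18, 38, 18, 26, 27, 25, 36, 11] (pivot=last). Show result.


Elements <= 11 go left of pivot.
Result: [11, 38, 18, 26, 27, 25, 36, 18], pivot at index 0


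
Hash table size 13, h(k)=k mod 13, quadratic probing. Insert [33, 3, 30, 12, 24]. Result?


Insertions: 33->slot 7; 3->slot 3; 30->slot 4; 12->slot 12; 24->slot 11
Table: [None, None, None, 3, 30, None, None, 33, None, None, None, 24, 12]


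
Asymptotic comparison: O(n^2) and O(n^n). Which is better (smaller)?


quadratic grows slower than n^n
O(n^2) is asymptotically smaller; O(n^n) grows faster


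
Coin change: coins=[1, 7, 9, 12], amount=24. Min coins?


dp[0]=0; dp[i]=1+min(dp[i-c] for c in coins)
...dp[19]=2, dp[20]=3, dp[21]=2, dp[22]=3, dp[23]=3, dp[24]=2
Minimum coins for 24 = 2


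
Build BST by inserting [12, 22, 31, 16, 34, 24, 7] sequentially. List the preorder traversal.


Root = 12; build tree by BST insertion.
Preorder traversal: [12, 7, 22, 16, 31, 24, 34]


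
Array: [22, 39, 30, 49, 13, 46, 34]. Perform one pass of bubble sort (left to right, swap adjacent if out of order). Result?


After one pass: [22, 30, 39, 13, 46, 34, 49]


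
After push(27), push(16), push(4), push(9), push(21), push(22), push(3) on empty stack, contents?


push(27) -> [27]
push(16) -> [27, 16]
push(4) -> [27, 16, 4]
push(9) -> [27, 16, 4, 9]
push(21) -> [27, 16, 4, 9, 21]
push(22) -> [27, 16, 4, 9, 21, 22]
push(3) -> [27, 16, 4, 9, 21, 22, 3]
Final stack (bottom to top): [27, 16, 4, 9, 21, 22, 3]


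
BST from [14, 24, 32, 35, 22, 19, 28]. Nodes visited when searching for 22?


BST root = 14
Search for 22: compare at each node
Path: [14, 24, 22]


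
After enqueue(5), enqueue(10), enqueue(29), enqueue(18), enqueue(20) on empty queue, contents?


enqueue(5) -> [5]
enqueue(10) -> [5, 10]
enqueue(29) -> [5, 10, 29]
enqueue(18) -> [5, 10, 29, 18]
enqueue(20) -> [5, 10, 29, 18, 20]
Final queue (front to back): [5, 10, 29, 18, 20]


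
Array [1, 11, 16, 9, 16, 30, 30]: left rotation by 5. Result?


Left rotate by 5: [30, 30, 1, 11, 16, 9, 16]


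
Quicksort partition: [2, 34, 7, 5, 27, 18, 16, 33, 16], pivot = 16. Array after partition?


Elements <= 16 go left of pivot.
Result: [2, 7, 5, 16, 16, 18, 34, 33, 27], pivot at index 4


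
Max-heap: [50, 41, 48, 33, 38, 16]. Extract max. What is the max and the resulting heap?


Max = 50
Replace root with last, heapify down
Resulting heap: [48, 41, 16, 33, 38]


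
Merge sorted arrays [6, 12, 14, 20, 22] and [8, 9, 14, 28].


Compare heads, take smaller each step.
Merged: [6, 8, 9, 12, 14, 14, 20, 22, 28]


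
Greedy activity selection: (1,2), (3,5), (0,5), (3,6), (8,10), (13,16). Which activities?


Greedy: pick earliest-ending, then skip overlaps.
Selected (4 activities): [(1, 2), (3, 5), (8, 10), (13, 16)]


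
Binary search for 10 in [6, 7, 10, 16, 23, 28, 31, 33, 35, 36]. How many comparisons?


Search for 10:
[0,9] mid=4 arr[4]=23
[0,3] mid=1 arr[1]=7
[2,3] mid=2 arr[2]=10
Total: 3 comparisons


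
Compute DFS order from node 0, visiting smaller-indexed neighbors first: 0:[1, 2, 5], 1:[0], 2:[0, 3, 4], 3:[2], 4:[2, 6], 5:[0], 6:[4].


DFS stack-based: start with [0]
Visit order: [0, 1, 2, 3, 4, 6, 5]


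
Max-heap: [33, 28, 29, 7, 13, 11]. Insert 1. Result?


Append 1: [33, 28, 29, 7, 13, 11, 1]
Bubble up: no swaps needed
Result: [33, 28, 29, 7, 13, 11, 1]


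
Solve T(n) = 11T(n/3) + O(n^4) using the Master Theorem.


a=11, b=3, c=4. log_3(11)=2.183 < c=4. Case 3: O(n^c) = O(n^4)
Complexity: O(n^4)


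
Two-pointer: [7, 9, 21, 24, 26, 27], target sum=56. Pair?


Two pointers: lo=0, hi=5
No pair sums to 56


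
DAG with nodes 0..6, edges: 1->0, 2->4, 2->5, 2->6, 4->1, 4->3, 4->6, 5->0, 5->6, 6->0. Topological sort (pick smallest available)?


Kahn's algorithm, process smallest node first
Order: [2, 4, 1, 3, 5, 6, 0]


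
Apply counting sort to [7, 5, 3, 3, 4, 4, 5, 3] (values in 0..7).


Count array: [0, 0, 0, 3, 2, 2, 0, 1]
Reconstruct: [3, 3, 3, 4, 4, 5, 5, 7]


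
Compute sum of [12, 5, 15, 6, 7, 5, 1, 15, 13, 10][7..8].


Prefix sums: [0, 12, 17, 32, 38, 45, 50, 51, 66, 79, 89]
Sum[7..8] = prefix[9] - prefix[7] = 79 - 51 = 28


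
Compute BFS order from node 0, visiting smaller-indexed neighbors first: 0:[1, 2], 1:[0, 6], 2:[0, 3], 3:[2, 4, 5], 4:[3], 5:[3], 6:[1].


BFS queue: start with [0]
Visit order: [0, 1, 2, 6, 3, 4, 5]


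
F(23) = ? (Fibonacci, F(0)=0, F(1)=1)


F(n)=F(n-1)+F(n-2)
...F(21)=10946, F(22)=17711, F(23)=28657


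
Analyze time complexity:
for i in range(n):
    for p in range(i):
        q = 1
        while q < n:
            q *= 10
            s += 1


Per nesting level: O(n) * O(n) [triangular over i] * O(log n) = O(n^2 log n)
Complexity: O(n^2 log n)


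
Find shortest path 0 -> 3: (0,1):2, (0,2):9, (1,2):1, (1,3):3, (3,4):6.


Dijkstra from 0:
Distances: {0: 0, 1: 2, 2: 3, 3: 5, 4: 11}
Shortest distance to 3 = 5, path = [0, 1, 3]


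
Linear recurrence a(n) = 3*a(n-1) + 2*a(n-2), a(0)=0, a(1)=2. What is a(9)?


Build bottom-up:
...a(7)=3526, a(8)=12558, a(9)=3*12558+2*3526=44726


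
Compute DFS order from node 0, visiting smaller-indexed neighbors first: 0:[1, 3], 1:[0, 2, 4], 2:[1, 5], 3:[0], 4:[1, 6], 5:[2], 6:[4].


DFS stack-based: start with [0]
Visit order: [0, 1, 2, 5, 4, 6, 3]


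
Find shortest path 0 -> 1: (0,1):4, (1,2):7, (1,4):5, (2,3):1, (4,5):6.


Dijkstra from 0:
Distances: {0: 0, 1: 4, 2: 11, 3: 12, 4: 9, 5: 15}
Shortest distance to 1 = 4, path = [0, 1]


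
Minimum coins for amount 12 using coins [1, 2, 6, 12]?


dp[0]=0; dp[i]=1+min(dp[i-c] for c in coins)
...dp[7]=2, dp[8]=2, dp[9]=3, dp[10]=3, dp[11]=4, dp[12]=1
Minimum coins for 12 = 1


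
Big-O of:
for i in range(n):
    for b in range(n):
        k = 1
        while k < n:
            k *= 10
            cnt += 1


Per nesting level: O(n) * O(n) * O(log n) = O(n^2 log n)
Complexity: O(n^2 log n)


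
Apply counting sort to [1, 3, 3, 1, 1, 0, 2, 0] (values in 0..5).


Count array: [2, 3, 1, 2, 0, 0]
Reconstruct: [0, 0, 1, 1, 1, 2, 3, 3]


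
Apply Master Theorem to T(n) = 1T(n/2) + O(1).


a=1, b=2, c=0. log_2(1)=0 = c=0. Case 2: O(n^c log n) = O(log n)
Complexity: O(log n)


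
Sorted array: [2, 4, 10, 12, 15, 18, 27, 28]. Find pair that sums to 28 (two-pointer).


Two pointers: lo=0, hi=7
Found pair: (10, 18) summing to 28


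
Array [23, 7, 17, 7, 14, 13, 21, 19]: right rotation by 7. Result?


Right rotate by 7: [7, 17, 7, 14, 13, 21, 19, 23]


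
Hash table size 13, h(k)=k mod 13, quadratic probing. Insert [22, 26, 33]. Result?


Insertions: 22->slot 9; 26->slot 0; 33->slot 7
Table: [26, None, None, None, None, None, None, 33, None, 22, None, None, None]


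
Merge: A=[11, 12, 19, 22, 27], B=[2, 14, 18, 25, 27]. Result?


Compare heads, take smaller each step.
Merged: [2, 11, 12, 14, 18, 19, 22, 25, 27, 27]


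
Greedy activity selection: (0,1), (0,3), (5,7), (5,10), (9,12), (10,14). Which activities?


Greedy: pick earliest-ending, then skip overlaps.
Selected (3 activities): [(0, 1), (5, 7), (9, 12)]


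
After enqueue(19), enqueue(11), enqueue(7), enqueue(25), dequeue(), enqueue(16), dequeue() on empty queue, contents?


enqueue(19) -> [19]
enqueue(11) -> [19, 11]
enqueue(7) -> [19, 11, 7]
enqueue(25) -> [19, 11, 7, 25]
dequeue() returns 19 -> [11, 7, 25]
enqueue(16) -> [11, 7, 25, 16]
dequeue() returns 11 -> [7, 25, 16]
Final queue (front to back): [7, 25, 16]


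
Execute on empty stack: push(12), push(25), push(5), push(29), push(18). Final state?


push(12) -> [12]
push(25) -> [12, 25]
push(5) -> [12, 25, 5]
push(29) -> [12, 25, 5, 29]
push(18) -> [12, 25, 5, 29, 18]
Final stack (bottom to top): [12, 25, 5, 29, 18]


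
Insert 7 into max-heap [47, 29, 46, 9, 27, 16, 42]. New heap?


Append 7: [47, 29, 46, 9, 27, 16, 42, 7]
Bubble up: no swaps needed
Result: [47, 29, 46, 9, 27, 16, 42, 7]


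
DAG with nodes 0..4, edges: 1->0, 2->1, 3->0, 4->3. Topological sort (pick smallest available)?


Kahn's algorithm, process smallest node first
Order: [2, 1, 4, 3, 0]


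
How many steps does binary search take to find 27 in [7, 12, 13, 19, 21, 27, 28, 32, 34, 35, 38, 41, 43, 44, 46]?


Search for 27:
[0,14] mid=7 arr[7]=32
[0,6] mid=3 arr[3]=19
[4,6] mid=5 arr[5]=27
Total: 3 comparisons


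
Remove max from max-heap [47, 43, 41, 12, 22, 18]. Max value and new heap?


Max = 47
Replace root with last, heapify down
Resulting heap: [43, 22, 41, 12, 18]


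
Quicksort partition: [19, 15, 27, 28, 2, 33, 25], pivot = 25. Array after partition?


Elements <= 25 go left of pivot.
Result: [19, 15, 2, 25, 27, 33, 28], pivot at index 3


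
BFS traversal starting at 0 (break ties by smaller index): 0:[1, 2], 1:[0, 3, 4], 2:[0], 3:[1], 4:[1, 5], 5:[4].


BFS queue: start with [0]
Visit order: [0, 1, 2, 3, 4, 5]


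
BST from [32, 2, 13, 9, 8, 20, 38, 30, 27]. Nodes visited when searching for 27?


BST root = 32
Search for 27: compare at each node
Path: [32, 2, 13, 20, 30, 27]


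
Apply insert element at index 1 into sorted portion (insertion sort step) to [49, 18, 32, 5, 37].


After one pass: [18, 49, 32, 5, 37]


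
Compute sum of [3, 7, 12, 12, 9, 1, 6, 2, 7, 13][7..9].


Prefix sums: [0, 3, 10, 22, 34, 43, 44, 50, 52, 59, 72]
Sum[7..9] = prefix[10] - prefix[7] = 72 - 50 = 22


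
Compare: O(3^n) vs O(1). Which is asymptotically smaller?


constant grows slower than exponential (base 3)
O(1) is asymptotically smaller; O(3^n) grows faster


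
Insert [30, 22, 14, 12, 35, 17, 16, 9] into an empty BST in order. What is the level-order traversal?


Root = 30; build tree by BST insertion.
Level-Order traversal: [30, 22, 35, 14, 12, 17, 9, 16]


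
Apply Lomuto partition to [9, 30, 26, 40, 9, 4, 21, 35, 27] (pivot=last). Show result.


Elements <= 27 go left of pivot.
Result: [9, 26, 9, 4, 21, 27, 30, 35, 40], pivot at index 5


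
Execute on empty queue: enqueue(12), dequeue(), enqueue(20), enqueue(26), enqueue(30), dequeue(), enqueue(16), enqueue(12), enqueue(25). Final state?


enqueue(12) -> [12]
dequeue() returns 12 -> []
enqueue(20) -> [20]
enqueue(26) -> [20, 26]
enqueue(30) -> [20, 26, 30]
dequeue() returns 20 -> [26, 30]
enqueue(16) -> [26, 30, 16]
enqueue(12) -> [26, 30, 16, 12]
enqueue(25) -> [26, 30, 16, 12, 25]
Final queue (front to back): [26, 30, 16, 12, 25]


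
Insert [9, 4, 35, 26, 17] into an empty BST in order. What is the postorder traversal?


Root = 9; build tree by BST insertion.
Postorder traversal: [4, 17, 26, 35, 9]


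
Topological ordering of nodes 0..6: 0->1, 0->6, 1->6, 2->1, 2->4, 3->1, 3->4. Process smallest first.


Kahn's algorithm, process smallest node first
Order: [0, 2, 3, 1, 4, 5, 6]


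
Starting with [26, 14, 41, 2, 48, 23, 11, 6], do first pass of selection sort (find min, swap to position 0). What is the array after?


After one pass: [2, 14, 41, 26, 48, 23, 11, 6]


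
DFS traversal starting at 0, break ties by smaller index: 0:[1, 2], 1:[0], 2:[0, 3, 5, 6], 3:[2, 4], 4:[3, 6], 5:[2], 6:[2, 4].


DFS stack-based: start with [0]
Visit order: [0, 1, 2, 3, 4, 6, 5]


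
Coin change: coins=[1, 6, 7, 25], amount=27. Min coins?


dp[0]=0; dp[i]=1+min(dp[i-c] for c in coins)
...dp[22]=4, dp[23]=5, dp[24]=4, dp[25]=1, dp[26]=2, dp[27]=3
Minimum coins for 27 = 3


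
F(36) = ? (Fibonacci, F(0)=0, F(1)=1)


F(n)=F(n-1)+F(n-2)
...F(34)=5702887, F(35)=9227465, F(36)=14930352


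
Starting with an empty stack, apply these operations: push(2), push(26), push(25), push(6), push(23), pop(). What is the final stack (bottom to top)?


push(2) -> [2]
push(26) -> [2, 26]
push(25) -> [2, 26, 25]
push(6) -> [2, 26, 25, 6]
push(23) -> [2, 26, 25, 6, 23]
pop() returns 23 -> [2, 26, 25, 6]
Final stack (bottom to top): [2, 26, 25, 6]


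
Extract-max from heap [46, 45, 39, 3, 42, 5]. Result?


Max = 46
Replace root with last, heapify down
Resulting heap: [45, 42, 39, 3, 5]


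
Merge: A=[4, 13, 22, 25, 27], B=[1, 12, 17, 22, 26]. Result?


Compare heads, take smaller each step.
Merged: [1, 4, 12, 13, 17, 22, 22, 25, 26, 27]


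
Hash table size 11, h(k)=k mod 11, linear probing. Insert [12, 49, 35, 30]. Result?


Insertions: 12->slot 1; 49->slot 5; 35->slot 2; 30->slot 8
Table: [None, 12, 35, None, None, 49, None, None, 30, None, None]


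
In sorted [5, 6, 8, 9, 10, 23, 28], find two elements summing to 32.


Two pointers: lo=0, hi=6
Found pair: (9, 23) summing to 32


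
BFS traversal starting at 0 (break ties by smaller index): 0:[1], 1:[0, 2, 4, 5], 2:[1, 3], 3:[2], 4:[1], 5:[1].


BFS queue: start with [0]
Visit order: [0, 1, 2, 4, 5, 3]


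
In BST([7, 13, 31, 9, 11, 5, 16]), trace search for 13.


BST root = 7
Search for 13: compare at each node
Path: [7, 13]
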